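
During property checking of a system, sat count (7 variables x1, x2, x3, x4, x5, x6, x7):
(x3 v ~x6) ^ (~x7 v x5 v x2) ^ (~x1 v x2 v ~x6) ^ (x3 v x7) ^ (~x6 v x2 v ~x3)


CNF with 5 clauses over 7 vars (128 assignments).
An assignment satisfies CNF iff every clause has >=1 true literal.
Check each row (bits = x1,x2,x3,x4,x5,x6,x7; clause T/F shown):
  row 0 [0000000]: clauses=TTTFT -> 0
  row 1 [0000001]: clauses=TFTTT -> 0
  row 2 [0000010]: clauses=FTTFT -> 0
  row 3 [0000011]: clauses=FFTTT -> 0
  row 4 [0000100]: clauses=TTTFT -> 0
  (every remaining row is evaluated the same way; all 128 results are listed next)
Full result column, 8 rows per line (x1,x2,x3,x4 fixed per line; x5,x6,x7 runs 000..111 left to right):
  rows 0-7 [x1,x2,x3,x4=0000]: 00000100  (ones: 1)
  rows 8-15 [x1,x2,x3,x4=0001]: 00000100  (ones: 1)
  rows 16-23 [x1,x2,x3,x4=0010]: 10001100  (ones: 3)
  rows 24-31 [x1,x2,x3,x4=0011]: 10001100  (ones: 3)
  rows 32-39 [x1,x2,x3,x4=0100]: 01000100  (ones: 2)
  rows 40-47 [x1,x2,x3,x4=0101]: 01000100  (ones: 2)
  rows 48-55 [x1,x2,x3,x4=0110]: 11111111  (ones: 8)
  rows 56-63 [x1,x2,x3,x4=0111]: 11111111  (ones: 8)
  rows 64-71 [x1,x2,x3,x4=1000]: 00000100  (ones: 1)
  rows 72-79 [x1,x2,x3,x4=1001]: 00000100  (ones: 1)
  rows 80-87 [x1,x2,x3,x4=1010]: 10001100  (ones: 3)
  rows 88-95 [x1,x2,x3,x4=1011]: 10001100  (ones: 3)
  rows 96-103 [x1,x2,x3,x4=1100]: 01000100  (ones: 2)
  rows 104-111 [x1,x2,x3,x4=1101]: 01000100  (ones: 2)
  rows 112-119 [x1,x2,x3,x4=1110]: 11111111  (ones: 8)
  rows 120-127 [x1,x2,x3,x4=1111]: 11111111  (ones: 8)
Satisfying assignments = 1+1+3+3+2+2+8+8+1+1+3+3+2+2+8+8 = 56

56


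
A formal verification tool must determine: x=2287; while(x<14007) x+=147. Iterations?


Step 1: x goes from 2287 toward 14007 by 147; the body runs while x<14007, so iterations = ceil((bound-start)/step)
Step 2: Distance=11720
Step 3: ceil(11720/147)=80

80


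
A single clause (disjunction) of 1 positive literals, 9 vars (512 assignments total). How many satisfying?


Step 1: Total=2^9=512
Step 2: Unsat when all 1 false: 2^8=256
Step 3: Sat=512-256=256

256


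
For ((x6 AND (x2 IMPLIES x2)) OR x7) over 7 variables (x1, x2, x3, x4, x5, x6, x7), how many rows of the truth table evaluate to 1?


Formula: ((x6 AND (x2 IMPLIES x2)) OR x7) over 7 vars (128 rows)
Evaluate each row (x1, x2, x3, x4, x5, x6, x7 as bits, MSB first):
  row 0 [0000000]: ((0 AND (0 IMPLIES 0)) OR 0) -> 0
  row 1 [0000001]: ((0 AND (0 IMPLIES 0)) OR 1) -> 1
  row 2 [0000010]: ((1 AND (0 IMPLIES 0)) OR 0) -> 1
  row 3 [0000011]: ((1 AND (0 IMPLIES 0)) OR 1) -> 1
  row 4 [0000100]: ((0 AND (0 IMPLIES 0)) OR 0) -> 0
  (every remaining row is evaluated the same way; all 128 results are listed next)
Full result column, 8 rows per line (x1,x2,x3,x4 fixed per line; x5,x6,x7 runs 000..111 left to right):
  rows 0-7 [x1,x2,x3,x4=0000]: 01110111  (ones: 6)
  rows 8-15 [x1,x2,x3,x4=0001]: 01110111  (ones: 6)
  rows 16-23 [x1,x2,x3,x4=0010]: 01110111  (ones: 6)
  rows 24-31 [x1,x2,x3,x4=0011]: 01110111  (ones: 6)
  rows 32-39 [x1,x2,x3,x4=0100]: 01110111  (ones: 6)
  rows 40-47 [x1,x2,x3,x4=0101]: 01110111  (ones: 6)
  rows 48-55 [x1,x2,x3,x4=0110]: 01110111  (ones: 6)
  rows 56-63 [x1,x2,x3,x4=0111]: 01110111  (ones: 6)
  rows 64-71 [x1,x2,x3,x4=1000]: 01110111  (ones: 6)
  rows 72-79 [x1,x2,x3,x4=1001]: 01110111  (ones: 6)
  rows 80-87 [x1,x2,x3,x4=1010]: 01110111  (ones: 6)
  rows 88-95 [x1,x2,x3,x4=1011]: 01110111  (ones: 6)
  rows 96-103 [x1,x2,x3,x4=1100]: 01110111  (ones: 6)
  rows 104-111 [x1,x2,x3,x4=1101]: 01110111  (ones: 6)
  rows 112-119 [x1,x2,x3,x4=1110]: 01110111  (ones: 6)
  rows 120-127 [x1,x2,x3,x4=1111]: 01110111  (ones: 6)
Count of 1-rows = 6+6+6+6+6+6+6+6+6+6+6+6+6+6+6+6 = 96

96


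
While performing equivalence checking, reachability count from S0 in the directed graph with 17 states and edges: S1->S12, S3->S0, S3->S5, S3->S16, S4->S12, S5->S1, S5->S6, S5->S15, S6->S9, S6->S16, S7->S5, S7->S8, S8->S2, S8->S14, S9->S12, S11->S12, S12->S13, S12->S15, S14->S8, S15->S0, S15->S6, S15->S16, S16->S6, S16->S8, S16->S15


BFS from S0:
  layer 0: {S0}
Reachable set: {S0}
Count = 1

1


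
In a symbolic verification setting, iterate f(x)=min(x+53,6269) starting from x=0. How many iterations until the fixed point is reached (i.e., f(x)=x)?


Step 1: x=0, cap=6269, increment=53
Step 2: x grows by 53 each step until capped at 6269; fixed point is x=6269
Step 3: iterations = ceil(6269/53) = 119

119


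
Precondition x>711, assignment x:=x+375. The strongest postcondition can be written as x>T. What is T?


Formula: sp(P, x:=E) = exists old_x. (x = E[old_x/x]) AND P[old_x/x] (old_x is the value of x before the assignment; eliminate old_x by solving x = E[old_x/x] for old_x)
Step 1: Precondition P: x>711, i.e. old_x > 711
Step 2: Assignment gives x = old_x + 375, so old_x = x - 375
Step 3: Substitute into P: x - 375 > 711
Step 4: Simplify: x > 711+375 = 1086

1086


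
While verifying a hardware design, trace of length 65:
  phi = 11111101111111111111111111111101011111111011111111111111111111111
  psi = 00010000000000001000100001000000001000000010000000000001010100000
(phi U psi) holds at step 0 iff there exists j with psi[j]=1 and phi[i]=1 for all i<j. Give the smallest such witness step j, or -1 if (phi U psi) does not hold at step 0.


(phi U psi) at 0: need smallest j with psi[j]=1 and phi[i]=1 for all i in [0,j).
Scan from step 0:
  step 0: phi=1, psi=0 -> continue
  step 1: phi=1, psi=0 -> continue
  step 2: phi=1, psi=0 -> continue
  step 3: psi=1 and phi held for [0,3) -> witness found
Witness step = 3

3


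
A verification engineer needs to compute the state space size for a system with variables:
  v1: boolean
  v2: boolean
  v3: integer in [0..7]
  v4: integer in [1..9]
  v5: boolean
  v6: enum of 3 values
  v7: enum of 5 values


State space = product of domain sizes of all variables.
Domain sizes:
  v1 (boolean): 2
  v2 (boolean): 2
  v3 (integer in [0..7]): 8
  v4 (integer in [1..9]): 9
  v5 (boolean): 2
  v6 (enum of 3 values): 3
  v7 (enum of 5 values): 5
Product = 2 * 2 * 8 * 9 * 2 * 3 * 5 = 8640

8640


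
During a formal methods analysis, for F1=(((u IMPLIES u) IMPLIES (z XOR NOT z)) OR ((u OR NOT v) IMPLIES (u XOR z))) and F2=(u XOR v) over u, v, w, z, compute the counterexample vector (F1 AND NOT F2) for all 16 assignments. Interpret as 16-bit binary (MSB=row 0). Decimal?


F1 = (((u IMPLIES u) IMPLIES (z XOR NOT z)) OR ((u OR NOT v) IMPLIES (u XOR z)))
F2 = (u XOR v)
Counterexample to F1=>F2 is where F1=1 and F2=0.
Evaluate each row (bits = u,v,w,z, MSB first):
  row 0 [0000]: F1=1 F2=0 -> F1&~F2 -> 1
  row 1 [0001]: F1=1 F2=0 -> F1&~F2 -> 1
  row 2 [0010]: F1=1 F2=0 -> F1&~F2 -> 1
  row 3 [0011]: F1=1 F2=0 -> F1&~F2 -> 1
  row 4 [0100]: F1=1 F2=1 -> F1&~F2 -> 0
  row 5 [0101]: F1=1 F2=1 -> F1&~F2 -> 0
  row 6 [0110]: F1=1 F2=1 -> F1&~F2 -> 0
  row 7 [0111]: F1=1 F2=1 -> F1&~F2 -> 0
  row 8 [1000]: F1=1 F2=1 -> F1&~F2 -> 0
  row 9 [1001]: F1=1 F2=1 -> F1&~F2 -> 0
  row 10 [1010]: F1=1 F2=1 -> F1&~F2 -> 0
  row 11 [1011]: F1=1 F2=1 -> F1&~F2 -> 0
  row 12 [1100]: F1=1 F2=0 -> F1&~F2 -> 1
  row 13 [1101]: F1=1 F2=0 -> F1&~F2 -> 1
  row 14 [1110]: F1=1 F2=0 -> F1&~F2 -> 1
  row 15 [1111]: F1=1 F2=0 -> F1&~F2 -> 1
Full result column, 4 rows per line (u,v fixed per line; w,z runs 00..11 left to right):
  rows 0-3 [u,v=00]: 1111  = hex F
  rows 4-7 [u,v=01]: 0000  = hex 0
  rows 8-11 [u,v=10]: 0000  = hex 0
  rows 12-15 [u,v=11]: 1111  = hex F
Counterexample vector (row 0 .. row 15) = 1111000000001111
Output column grouped in 4s = 1111 0000 0000 1111 = 0xF00F
Convert to decimal digit by digit (value = value*16 + digit):
  F -> 15
  15*16 + 0 = 240
  240*16 + 0 = 3840
  3840*16 + 15 (F) = 61455
Decimal = 61455

61455


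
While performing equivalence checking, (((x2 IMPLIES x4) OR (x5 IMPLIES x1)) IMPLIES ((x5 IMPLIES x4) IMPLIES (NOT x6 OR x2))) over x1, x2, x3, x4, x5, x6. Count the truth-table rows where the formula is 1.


Formula: (((x2 IMPLIES x4) OR (x5 IMPLIES x1)) IMPLIES ((x5 IMPLIES x4) IMPLIES (NOT x6 OR x2))) over 6 vars (64 rows)
Evaluate each row (x1, x2, x3, x4, x5, x6 as bits, MSB first):
  row 0 [000000]: (((0 IMPLIES 0) OR (0 IMPLIES 0)) IMPLIES ((0 IMPLIES 0) IMPLIES (NOT 0 OR 0))) -> 1
  row 1 [000001]: (((0 IMPLIES 0) OR (0 IMPLIES 0)) IMPLIES ((0 IMPLIES 0) IMPLIES (NOT 1 OR 0))) -> 0
  row 2 [000010]: (((0 IMPLIES 0) OR (1 IMPLIES 0)) IMPLIES ((1 IMPLIES 0) IMPLIES (NOT 0 OR 0))) -> 1
  row 3 [000011]: (((0 IMPLIES 0) OR (1 IMPLIES 0)) IMPLIES ((1 IMPLIES 0) IMPLIES (NOT 1 OR 0))) -> 1
  row 4 [000100]: (((0 IMPLIES 1) OR (0 IMPLIES 0)) IMPLIES ((0 IMPLIES 1) IMPLIES (NOT 0 OR 0))) -> 1
  (every remaining row is evaluated the same way; all 64 results are listed next)
Full result column, 8 rows per line (x1,x2,x3 fixed per line; x4,x5,x6 runs 000..111 left to right):
  rows 0-7 [x1,x2,x3=000]: 10111010  (ones: 5)
  rows 8-15 [x1,x2,x3=001]: 10111010  (ones: 5)
  rows 16-23 [x1,x2,x3=010]: 11111111  (ones: 8)
  rows 24-31 [x1,x2,x3=011]: 11111111  (ones: 8)
  rows 32-39 [x1,x2,x3=100]: 10111010  (ones: 5)
  rows 40-47 [x1,x2,x3=101]: 10111010  (ones: 5)
  rows 48-55 [x1,x2,x3=110]: 11111111  (ones: 8)
  rows 56-63 [x1,x2,x3=111]: 11111111  (ones: 8)
Count of 1-rows = 5+5+8+8+5+5+8+8 = 52

52


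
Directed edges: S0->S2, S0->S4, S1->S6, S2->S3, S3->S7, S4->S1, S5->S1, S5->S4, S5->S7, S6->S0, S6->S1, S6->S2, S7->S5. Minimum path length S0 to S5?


BFS layer-by-layer from S0:
  dist 0: {S0}
  dist 1: {S2, S4}
  dist 2: {S1, S3}
  dist 3: {S6, S7}
  dist 4: {S5}
  -> S5 reached at distance 4
Shortest path length = 4

4


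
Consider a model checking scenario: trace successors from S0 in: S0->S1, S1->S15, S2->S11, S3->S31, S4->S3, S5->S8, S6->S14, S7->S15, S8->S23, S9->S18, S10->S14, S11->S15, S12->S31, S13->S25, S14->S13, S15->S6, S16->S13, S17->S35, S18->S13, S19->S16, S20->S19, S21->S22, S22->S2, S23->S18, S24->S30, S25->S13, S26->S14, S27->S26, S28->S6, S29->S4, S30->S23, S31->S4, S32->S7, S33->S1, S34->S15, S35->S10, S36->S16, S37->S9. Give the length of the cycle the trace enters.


Trace from S0 until a state repeats:
  S0 -> S1 -> S15 -> S6 -> S14 -> S13 -> S25 -> S13
S13 first seen at step 5, revisited at step 7.
Cycle length = 7 - 5 = 2

2


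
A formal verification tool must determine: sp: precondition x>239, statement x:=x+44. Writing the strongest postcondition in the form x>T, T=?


Formula: sp(P, x:=E) = exists old_x. (x = E[old_x/x]) AND P[old_x/x] (old_x is the value of x before the assignment; eliminate old_x by solving x = E[old_x/x] for old_x)
Step 1: Precondition P: x>239, i.e. old_x > 239
Step 2: Assignment gives x = old_x + 44, so old_x = x - 44
Step 3: Substitute into P: x - 44 > 239
Step 4: Simplify: x > 239+44 = 283

283


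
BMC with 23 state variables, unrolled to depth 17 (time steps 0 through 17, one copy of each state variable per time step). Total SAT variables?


BMC unrolls to depth k, creating one copy of each state var for steps 0..k.
Step count = 17 + 1 = 18 (steps 0 through 17)
Vars per step = 23
Total = 23 * 18 = 414

414


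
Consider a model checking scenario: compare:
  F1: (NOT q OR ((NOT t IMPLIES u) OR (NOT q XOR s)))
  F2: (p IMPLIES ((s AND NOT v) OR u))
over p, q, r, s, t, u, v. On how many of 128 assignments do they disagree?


F1 = (NOT q OR ((NOT t IMPLIES u) OR (NOT q XOR s)))
F2 = (p IMPLIES ((s AND NOT v) OR u))
Evaluate both on each of 128 rows (bits = p,q,r,s,t,u,v):
  row 0 [0000000]: F1=1 F2=1 -> 0
  row 1 [0000001]: F1=1 F2=1 -> 0
  row 2 [0000010]: F1=1 F2=1 -> 0
  row 3 [0000011]: F1=1 F2=1 -> 0
  row 4 [0000100]: F1=1 F2=1 -> 0
  (every remaining row is evaluated the same way; all 128 results are listed next)
Full result column, 8 rows per line (p,q,r,s fixed per line; t,u,v runs 000..111 left to right):
  rows 0-7 [p,q,r,s=0000]: 00000000  (ones: 0)
  rows 8-15 [p,q,r,s=0001]: 00000000  (ones: 0)
  rows 16-23 [p,q,r,s=0010]: 00000000  (ones: 0)
  rows 24-31 [p,q,r,s=0011]: 00000000  (ones: 0)
  rows 32-39 [p,q,r,s=0100]: 11000000  (ones: 2)
  rows 40-47 [p,q,r,s=0101]: 00000000  (ones: 0)
  rows 48-55 [p,q,r,s=0110]: 11000000  (ones: 2)
  rows 56-63 [p,q,r,s=0111]: 00000000  (ones: 0)
  rows 64-71 [p,q,r,s=1000]: 11001100  (ones: 4)
  rows 72-79 [p,q,r,s=1001]: 01000100  (ones: 2)
  rows 80-87 [p,q,r,s=1010]: 11001100  (ones: 4)
  rows 88-95 [p,q,r,s=1011]: 01000100  (ones: 2)
  rows 96-103 [p,q,r,s=1100]: 00001100  (ones: 2)
  rows 104-111 [p,q,r,s=1101]: 01000100  (ones: 2)
  rows 112-119 [p,q,r,s=1110]: 00001100  (ones: 2)
  rows 120-127 [p,q,r,s=1111]: 01000100  (ones: 2)
Disagreements = 0+0+0+0+2+0+2+0+4+2+4+2+2+2+2+2 = 24

24


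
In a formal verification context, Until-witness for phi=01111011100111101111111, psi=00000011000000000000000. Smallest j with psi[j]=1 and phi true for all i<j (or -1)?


(phi U psi) at 0: need smallest j with psi[j]=1 and phi[i]=1 for all i in [0,j).
Scan from step 0:
  step 0: phi=0 -> phi-prefix broken from here
  step 6: psi=1 but phi already failed -> not a witness
  step 7: psi=1 but phi already failed -> not a witness
  end of trace: no witness -> -1
Witness step = -1

-1


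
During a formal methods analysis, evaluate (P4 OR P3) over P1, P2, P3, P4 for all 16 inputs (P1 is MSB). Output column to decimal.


Formula: (P4 OR P3) over P1, P2, P3, P4 (16 rows)
Evaluate each row (bits = P1,P2,P3,P4, MSB first):
  row 0 [0000]: (0 OR 0) -> 0
  row 1 [0001]: (1 OR 0) -> 1
  row 2 [0010]: (0 OR 1) -> 1
  row 3 [0011]: (1 OR 1) -> 1
  row 4 [0100]: (0 OR 0) -> 0
  row 5 [0101]: (1 OR 0) -> 1
  row 6 [0110]: (0 OR 1) -> 1
  row 7 [0111]: (1 OR 1) -> 1
  row 8 [1000]: (0 OR 0) -> 0
  row 9 [1001]: (1 OR 0) -> 1
  row 10 [1010]: (0 OR 1) -> 1
  row 11 [1011]: (1 OR 1) -> 1
  row 12 [1100]: (0 OR 0) -> 0
  row 13 [1101]: (1 OR 0) -> 1
  row 14 [1110]: (0 OR 1) -> 1
  row 15 [1111]: (1 OR 1) -> 1
Full result column, 4 rows per line (P1,P2 fixed per line; P3,P4 runs 00..11 left to right):
  rows 0-3 [P1,P2=00]: 0111  = hex 7
  rows 4-7 [P1,P2=01]: 0111  = hex 7
  rows 8-11 [P1,P2=10]: 0111  = hex 7
  rows 12-15 [P1,P2=11]: 0111  = hex 7
Output column (row 0 .. row 15) = 0111011101110111
Output column grouped in 4s = 0111 0111 0111 0111 = 0x7777
Convert to decimal digit by digit (value = value*16 + digit):
  7 -> 7
  7*16 + 7 = 119
  119*16 + 7 = 1911
  1911*16 + 7 = 30583
Decimal = 30583

30583


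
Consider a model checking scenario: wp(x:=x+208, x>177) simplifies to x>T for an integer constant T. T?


Formula: wp(x:=E, P) = P[E/x] (substitute E for x in postcondition)
Step 1: Postcondition: x>177
Step 2: Substitute x+208 for x: x+208>177
Step 3: Solve for x: x > 177-208 = -31

-31


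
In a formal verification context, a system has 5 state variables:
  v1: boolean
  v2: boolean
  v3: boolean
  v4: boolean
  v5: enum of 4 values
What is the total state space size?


State space = product of domain sizes of all variables.
Domain sizes:
  v1 (boolean): 2
  v2 (boolean): 2
  v3 (boolean): 2
  v4 (boolean): 2
  v5 (enum of 4 values): 4
Product = 2 * 2 * 2 * 2 * 4 = 64

64


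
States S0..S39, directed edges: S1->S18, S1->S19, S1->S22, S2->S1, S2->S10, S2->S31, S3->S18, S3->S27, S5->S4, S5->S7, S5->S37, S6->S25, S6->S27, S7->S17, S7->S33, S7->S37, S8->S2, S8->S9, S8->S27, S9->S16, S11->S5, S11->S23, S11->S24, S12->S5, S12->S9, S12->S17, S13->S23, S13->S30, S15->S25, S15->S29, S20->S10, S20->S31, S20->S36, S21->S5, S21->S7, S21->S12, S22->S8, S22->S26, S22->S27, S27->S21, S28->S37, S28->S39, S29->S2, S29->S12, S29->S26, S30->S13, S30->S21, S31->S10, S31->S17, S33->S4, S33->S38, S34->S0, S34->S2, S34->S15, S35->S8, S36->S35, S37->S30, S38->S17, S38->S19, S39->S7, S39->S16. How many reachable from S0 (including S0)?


BFS from S0:
  layer 0: {S0}
Reachable set: {S0}
Count = 1

1


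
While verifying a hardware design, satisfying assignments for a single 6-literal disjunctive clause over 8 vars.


Step 1: Total=2^8=256
Step 2: Unsat when all 6 false: 2^2=4
Step 3: Sat=256-4=252

252


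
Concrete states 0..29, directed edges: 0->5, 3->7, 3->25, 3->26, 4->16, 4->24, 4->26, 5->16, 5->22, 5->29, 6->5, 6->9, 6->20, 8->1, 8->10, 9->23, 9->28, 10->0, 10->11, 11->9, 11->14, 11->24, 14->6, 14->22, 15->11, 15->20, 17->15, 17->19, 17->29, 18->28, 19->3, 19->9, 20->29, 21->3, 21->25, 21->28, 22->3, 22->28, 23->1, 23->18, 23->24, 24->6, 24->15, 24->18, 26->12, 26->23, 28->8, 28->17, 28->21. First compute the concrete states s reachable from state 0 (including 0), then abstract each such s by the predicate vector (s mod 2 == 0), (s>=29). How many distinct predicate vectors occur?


BFS from 0:
Concrete reachable: {0, 1, 3, 5, 6, 7, 8, 9, 10, 11, 12, 14, 15, 16, 17, 18, 19, 20, 21, 22, 23, 24, 25, 26, 28, 29}
Abstract via predicates (s mod 2 == 0), (s>=29):
  (0,0) <- {1, 3, 5, 7, 9, 11, 15, 17, 19, 21, 23, 25}
  (0,1) <- {29}
  (1,0) <- {0, 6, 8, 10, 12, 14, 16, 18, 20, 22, 24, 26, 28}
Distinct abstract states = 3

3


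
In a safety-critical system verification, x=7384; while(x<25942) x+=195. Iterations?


Step 1: x goes from 7384 toward 25942 by 195; the body runs while x<25942, so iterations = ceil((bound-start)/step)
Step 2: Distance=18558
Step 3: ceil(18558/195)=96

96


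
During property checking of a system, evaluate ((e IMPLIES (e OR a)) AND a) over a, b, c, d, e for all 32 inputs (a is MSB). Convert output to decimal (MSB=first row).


Formula: ((e IMPLIES (e OR a)) AND a) over a, b, c, d, e (32 rows)
Evaluate each row (bits = a,b,c,d,e, MSB first):
  row 0 [00000]: ((0 IMPLIES (0 OR 0)) AND 0) -> 0
  row 1 [00001]: ((1 IMPLIES (1 OR 0)) AND 0) -> 0
  row 2 [00010]: ((0 IMPLIES (0 OR 0)) AND 0) -> 0
  row 3 [00011]: ((1 IMPLIES (1 OR 0)) AND 0) -> 0
  row 4 [00100]: ((0 IMPLIES (0 OR 0)) AND 0) -> 0
  row 5 [00101]: ((1 IMPLIES (1 OR 0)) AND 0) -> 0
  row 6 [00110]: ((0 IMPLIES (0 OR 0)) AND 0) -> 0
  row 7 [00111]: ((1 IMPLIES (1 OR 0)) AND 0) -> 0
  row 8 [01000]: ((0 IMPLIES (0 OR 0)) AND 0) -> 0
  row 9 [01001]: ((1 IMPLIES (1 OR 0)) AND 0) -> 0
  row 10 [01010]: ((0 IMPLIES (0 OR 0)) AND 0) -> 0
  row 11 [01011]: ((1 IMPLIES (1 OR 0)) AND 0) -> 0
  row 12 [01100]: ((0 IMPLIES (0 OR 0)) AND 0) -> 0
  row 13 [01101]: ((1 IMPLIES (1 OR 0)) AND 0) -> 0
  row 14 [01110]: ((0 IMPLIES (0 OR 0)) AND 0) -> 0
  row 15 [01111]: ((1 IMPLIES (1 OR 0)) AND 0) -> 0
  row 16 [10000]: ((0 IMPLIES (0 OR 1)) AND 1) -> 1
  row 17 [10001]: ((1 IMPLIES (1 OR 1)) AND 1) -> 1
  row 18 [10010]: ((0 IMPLIES (0 OR 1)) AND 1) -> 1
  row 19 [10011]: ((1 IMPLIES (1 OR 1)) AND 1) -> 1
  row 20 [10100]: ((0 IMPLIES (0 OR 1)) AND 1) -> 1
  row 21 [10101]: ((1 IMPLIES (1 OR 1)) AND 1) -> 1
  row 22 [10110]: ((0 IMPLIES (0 OR 1)) AND 1) -> 1
  row 23 [10111]: ((1 IMPLIES (1 OR 1)) AND 1) -> 1
  row 24 [11000]: ((0 IMPLIES (0 OR 1)) AND 1) -> 1
  row 25 [11001]: ((1 IMPLIES (1 OR 1)) AND 1) -> 1
  row 26 [11010]: ((0 IMPLIES (0 OR 1)) AND 1) -> 1
  row 27 [11011]: ((1 IMPLIES (1 OR 1)) AND 1) -> 1
  row 28 [11100]: ((0 IMPLIES (0 OR 1)) AND 1) -> 1
  row 29 [11101]: ((1 IMPLIES (1 OR 1)) AND 1) -> 1
  row 30 [11110]: ((0 IMPLIES (0 OR 1)) AND 1) -> 1
  row 31 [11111]: ((1 IMPLIES (1 OR 1)) AND 1) -> 1
Full result column, 4 rows per line (a,b,c fixed per line; d,e runs 00..11 left to right):
  rows 0-3 [a,b,c=000]: 0000  = hex 0
  rows 4-7 [a,b,c=001]: 0000  = hex 0
  rows 8-11 [a,b,c=010]: 0000  = hex 0
  rows 12-15 [a,b,c=011]: 0000  = hex 0
  rows 16-19 [a,b,c=100]: 1111  = hex F
  rows 20-23 [a,b,c=101]: 1111  = hex F
  rows 24-27 [a,b,c=110]: 1111  = hex F
  rows 28-31 [a,b,c=111]: 1111  = hex F
Output column (row 0 .. row 31) = 00000000000000001111111111111111
Output column grouped in 4s = 0000 0000 0000 0000 1111 1111 1111 1111 = 0x0000FFFF
Convert to decimal digit by digit (value = value*16 + digit):
  0 -> 0
  0*16 + 0 = 0
  0*16 + 0 = 0
  0*16 + 0 = 0
  0*16 + 15 (F) = 15
  15*16 + 15 (F) = 255
  255*16 + 15 (F) = 4095
  4095*16 + 15 (F) = 65535
Decimal = 65535

65535


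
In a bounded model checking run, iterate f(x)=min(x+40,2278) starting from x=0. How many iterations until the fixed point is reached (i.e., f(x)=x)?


Step 1: x=0, cap=2278, increment=40
Step 2: x grows by 40 each step until capped at 2278; fixed point is x=2278
Step 3: iterations = ceil(2278/40) = 57

57


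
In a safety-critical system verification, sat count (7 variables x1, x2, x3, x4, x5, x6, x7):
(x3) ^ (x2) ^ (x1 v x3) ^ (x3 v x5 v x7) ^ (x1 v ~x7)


CNF with 5 clauses over 7 vars (128 assignments).
An assignment satisfies CNF iff every clause has >=1 true literal.
Check each row (bits = x1,x2,x3,x4,x5,x6,x7; clause T/F shown):
  row 0 [0000000]: clauses=FFFFT -> 0
  row 1 [0000001]: clauses=FFFTF -> 0
  row 2 [0000010]: clauses=FFFFT -> 0
  row 3 [0000011]: clauses=FFFTF -> 0
  row 4 [0000100]: clauses=FFFTT -> 0
  (every remaining row is evaluated the same way; all 128 results are listed next)
Full result column, 8 rows per line (x1,x2,x3,x4 fixed per line; x5,x6,x7 runs 000..111 left to right):
  rows 0-7 [x1,x2,x3,x4=0000]: 00000000  (ones: 0)
  rows 8-15 [x1,x2,x3,x4=0001]: 00000000  (ones: 0)
  rows 16-23 [x1,x2,x3,x4=0010]: 00000000  (ones: 0)
  rows 24-31 [x1,x2,x3,x4=0011]: 00000000  (ones: 0)
  rows 32-39 [x1,x2,x3,x4=0100]: 00000000  (ones: 0)
  rows 40-47 [x1,x2,x3,x4=0101]: 00000000  (ones: 0)
  rows 48-55 [x1,x2,x3,x4=0110]: 10101010  (ones: 4)
  rows 56-63 [x1,x2,x3,x4=0111]: 10101010  (ones: 4)
  rows 64-71 [x1,x2,x3,x4=1000]: 00000000  (ones: 0)
  rows 72-79 [x1,x2,x3,x4=1001]: 00000000  (ones: 0)
  rows 80-87 [x1,x2,x3,x4=1010]: 00000000  (ones: 0)
  rows 88-95 [x1,x2,x3,x4=1011]: 00000000  (ones: 0)
  rows 96-103 [x1,x2,x3,x4=1100]: 00000000  (ones: 0)
  rows 104-111 [x1,x2,x3,x4=1101]: 00000000  (ones: 0)
  rows 112-119 [x1,x2,x3,x4=1110]: 11111111  (ones: 8)
  rows 120-127 [x1,x2,x3,x4=1111]: 11111111  (ones: 8)
Satisfying assignments = 0+0+0+0+0+0+4+4+0+0+0+0+0+0+8+8 = 24

24


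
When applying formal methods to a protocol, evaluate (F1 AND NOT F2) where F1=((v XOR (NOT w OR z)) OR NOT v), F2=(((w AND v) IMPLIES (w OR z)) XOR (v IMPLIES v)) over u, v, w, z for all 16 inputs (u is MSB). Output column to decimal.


F1 = ((v XOR (NOT w OR z)) OR NOT v)
F2 = (((w AND v) IMPLIES (w OR z)) XOR (v IMPLIES v))
Counterexample to F1=>F2 is where F1=1 and F2=0.
Evaluate each row (bits = u,v,w,z, MSB first):
  row 0 [0000]: F1=1 F2=0 -> F1&~F2 -> 1
  row 1 [0001]: F1=1 F2=0 -> F1&~F2 -> 1
  row 2 [0010]: F1=1 F2=0 -> F1&~F2 -> 1
  row 3 [0011]: F1=1 F2=0 -> F1&~F2 -> 1
  row 4 [0100]: F1=0 F2=0 -> F1&~F2 -> 0
  row 5 [0101]: F1=0 F2=0 -> F1&~F2 -> 0
  row 6 [0110]: F1=1 F2=0 -> F1&~F2 -> 1
  row 7 [0111]: F1=0 F2=0 -> F1&~F2 -> 0
  row 8 [1000]: F1=1 F2=0 -> F1&~F2 -> 1
  row 9 [1001]: F1=1 F2=0 -> F1&~F2 -> 1
  row 10 [1010]: F1=1 F2=0 -> F1&~F2 -> 1
  row 11 [1011]: F1=1 F2=0 -> F1&~F2 -> 1
  row 12 [1100]: F1=0 F2=0 -> F1&~F2 -> 0
  row 13 [1101]: F1=0 F2=0 -> F1&~F2 -> 0
  row 14 [1110]: F1=1 F2=0 -> F1&~F2 -> 1
  row 15 [1111]: F1=0 F2=0 -> F1&~F2 -> 0
Full result column, 4 rows per line (u,v fixed per line; w,z runs 00..11 left to right):
  rows 0-3 [u,v=00]: 1111  = hex F
  rows 4-7 [u,v=01]: 0010  = hex 2
  rows 8-11 [u,v=10]: 1111  = hex F
  rows 12-15 [u,v=11]: 0010  = hex 2
Counterexample vector (row 0 .. row 15) = 1111001011110010
Output column grouped in 4s = 1111 0010 1111 0010 = 0xF2F2
Convert to decimal digit by digit (value = value*16 + digit):
  F -> 15
  15*16 + 2 = 242
  242*16 + 15 (F) = 3887
  3887*16 + 2 = 62194
Decimal = 62194

62194


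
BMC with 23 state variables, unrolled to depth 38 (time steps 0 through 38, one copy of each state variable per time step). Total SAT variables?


BMC unrolls to depth k, creating one copy of each state var for steps 0..k.
Step count = 38 + 1 = 39 (steps 0 through 38)
Vars per step = 23
Total = 23 * 39 = 897

897


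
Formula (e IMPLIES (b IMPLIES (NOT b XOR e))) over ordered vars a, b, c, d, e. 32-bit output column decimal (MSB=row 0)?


Formula: (e IMPLIES (b IMPLIES (NOT b XOR e))) over a, b, c, d, e (32 rows)
Evaluate each row (bits = a,b,c,d,e, MSB first):
  row 0 [00000]: (0 IMPLIES (0 IMPLIES (NOT 0 XOR 0))) -> 1
  row 1 [00001]: (1 IMPLIES (0 IMPLIES (NOT 0 XOR 1))) -> 1
  row 2 [00010]: (0 IMPLIES (0 IMPLIES (NOT 0 XOR 0))) -> 1
  row 3 [00011]: (1 IMPLIES (0 IMPLIES (NOT 0 XOR 1))) -> 1
  row 4 [00100]: (0 IMPLIES (0 IMPLIES (NOT 0 XOR 0))) -> 1
  row 5 [00101]: (1 IMPLIES (0 IMPLIES (NOT 0 XOR 1))) -> 1
  row 6 [00110]: (0 IMPLIES (0 IMPLIES (NOT 0 XOR 0))) -> 1
  row 7 [00111]: (1 IMPLIES (0 IMPLIES (NOT 0 XOR 1))) -> 1
  row 8 [01000]: (0 IMPLIES (1 IMPLIES (NOT 1 XOR 0))) -> 1
  row 9 [01001]: (1 IMPLIES (1 IMPLIES (NOT 1 XOR 1))) -> 1
  row 10 [01010]: (0 IMPLIES (1 IMPLIES (NOT 1 XOR 0))) -> 1
  row 11 [01011]: (1 IMPLIES (1 IMPLIES (NOT 1 XOR 1))) -> 1
  row 12 [01100]: (0 IMPLIES (1 IMPLIES (NOT 1 XOR 0))) -> 1
  row 13 [01101]: (1 IMPLIES (1 IMPLIES (NOT 1 XOR 1))) -> 1
  row 14 [01110]: (0 IMPLIES (1 IMPLIES (NOT 1 XOR 0))) -> 1
  row 15 [01111]: (1 IMPLIES (1 IMPLIES (NOT 1 XOR 1))) -> 1
  row 16 [10000]: (0 IMPLIES (0 IMPLIES (NOT 0 XOR 0))) -> 1
  row 17 [10001]: (1 IMPLIES (0 IMPLIES (NOT 0 XOR 1))) -> 1
  row 18 [10010]: (0 IMPLIES (0 IMPLIES (NOT 0 XOR 0))) -> 1
  row 19 [10011]: (1 IMPLIES (0 IMPLIES (NOT 0 XOR 1))) -> 1
  row 20 [10100]: (0 IMPLIES (0 IMPLIES (NOT 0 XOR 0))) -> 1
  row 21 [10101]: (1 IMPLIES (0 IMPLIES (NOT 0 XOR 1))) -> 1
  row 22 [10110]: (0 IMPLIES (0 IMPLIES (NOT 0 XOR 0))) -> 1
  row 23 [10111]: (1 IMPLIES (0 IMPLIES (NOT 0 XOR 1))) -> 1
  row 24 [11000]: (0 IMPLIES (1 IMPLIES (NOT 1 XOR 0))) -> 1
  row 25 [11001]: (1 IMPLIES (1 IMPLIES (NOT 1 XOR 1))) -> 1
  row 26 [11010]: (0 IMPLIES (1 IMPLIES (NOT 1 XOR 0))) -> 1
  row 27 [11011]: (1 IMPLIES (1 IMPLIES (NOT 1 XOR 1))) -> 1
  row 28 [11100]: (0 IMPLIES (1 IMPLIES (NOT 1 XOR 0))) -> 1
  row 29 [11101]: (1 IMPLIES (1 IMPLIES (NOT 1 XOR 1))) -> 1
  row 30 [11110]: (0 IMPLIES (1 IMPLIES (NOT 1 XOR 0))) -> 1
  row 31 [11111]: (1 IMPLIES (1 IMPLIES (NOT 1 XOR 1))) -> 1
Full result column, 4 rows per line (a,b,c fixed per line; d,e runs 00..11 left to right):
  rows 0-3 [a,b,c=000]: 1111  = hex F
  rows 4-7 [a,b,c=001]: 1111  = hex F
  rows 8-11 [a,b,c=010]: 1111  = hex F
  rows 12-15 [a,b,c=011]: 1111  = hex F
  rows 16-19 [a,b,c=100]: 1111  = hex F
  rows 20-23 [a,b,c=101]: 1111  = hex F
  rows 24-27 [a,b,c=110]: 1111  = hex F
  rows 28-31 [a,b,c=111]: 1111  = hex F
Output column (row 0 .. row 31) = 11111111111111111111111111111111
Output column grouped in 4s = 1111 1111 1111 1111 1111 1111 1111 1111 = 0xFFFFFFFF
Convert to decimal digit by digit (value = value*16 + digit):
  F -> 15
  15*16 + 15 (F) = 255
  255*16 + 15 (F) = 4095
  4095*16 + 15 (F) = 65535
  65535*16 + 15 (F) = 1048575
  1048575*16 + 15 (F) = 16777215
  16777215*16 + 15 (F) = 268435455
  268435455*16 + 15 (F) = 4294967295
Decimal = 4294967295

4294967295


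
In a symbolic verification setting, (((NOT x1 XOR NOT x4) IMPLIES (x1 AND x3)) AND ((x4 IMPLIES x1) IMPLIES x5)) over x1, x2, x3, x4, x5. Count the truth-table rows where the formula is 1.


Formula: (((NOT x1 XOR NOT x4) IMPLIES (x1 AND x3)) AND ((x4 IMPLIES x1) IMPLIES x5)) over 5 vars (32 rows)
Evaluate each row (x1, x2, x3, x4, x5 as bits, MSB first):
  row 0 [00000]: (((NOT 0 XOR NOT 0) IMPLIES (0 AND 0)) AND ((0 IMPLIES 0) IMPLIES 0)) -> 0
  row 1 [00001]: (((NOT 0 XOR NOT 0) IMPLIES (0 AND 0)) AND ((0 IMPLIES 0) IMPLIES 1)) -> 1
  row 2 [00010]: (((NOT 0 XOR NOT 1) IMPLIES (0 AND 0)) AND ((1 IMPLIES 0) IMPLIES 0)) -> 0
  row 3 [00011]: (((NOT 0 XOR NOT 1) IMPLIES (0 AND 0)) AND ((1 IMPLIES 0) IMPLIES 1)) -> 0
  row 4 [00100]: (((NOT 0 XOR NOT 0) IMPLIES (0 AND 1)) AND ((0 IMPLIES 0) IMPLIES 0)) -> 0
  row 5 [00101]: (((NOT 0 XOR NOT 0) IMPLIES (0 AND 1)) AND ((0 IMPLIES 0) IMPLIES 1)) -> 1
  row 6 [00110]: (((NOT 0 XOR NOT 1) IMPLIES (0 AND 1)) AND ((1 IMPLIES 0) IMPLIES 0)) -> 0
  row 7 [00111]: (((NOT 0 XOR NOT 1) IMPLIES (0 AND 1)) AND ((1 IMPLIES 0) IMPLIES 1)) -> 0
  row 8 [01000]: (((NOT 0 XOR NOT 0) IMPLIES (0 AND 0)) AND ((0 IMPLIES 0) IMPLIES 0)) -> 0
  row 9 [01001]: (((NOT 0 XOR NOT 0) IMPLIES (0 AND 0)) AND ((0 IMPLIES 0) IMPLIES 1)) -> 1
  row 10 [01010]: (((NOT 0 XOR NOT 1) IMPLIES (0 AND 0)) AND ((1 IMPLIES 0) IMPLIES 0)) -> 0
  row 11 [01011]: (((NOT 0 XOR NOT 1) IMPLIES (0 AND 0)) AND ((1 IMPLIES 0) IMPLIES 1)) -> 0
  row 12 [01100]: (((NOT 0 XOR NOT 0) IMPLIES (0 AND 1)) AND ((0 IMPLIES 0) IMPLIES 0)) -> 0
  row 13 [01101]: (((NOT 0 XOR NOT 0) IMPLIES (0 AND 1)) AND ((0 IMPLIES 0) IMPLIES 1)) -> 1
  row 14 [01110]: (((NOT 0 XOR NOT 1) IMPLIES (0 AND 1)) AND ((1 IMPLIES 0) IMPLIES 0)) -> 0
  row 15 [01111]: (((NOT 0 XOR NOT 1) IMPLIES (0 AND 1)) AND ((1 IMPLIES 0) IMPLIES 1)) -> 0
  row 16 [10000]: (((NOT 1 XOR NOT 0) IMPLIES (1 AND 0)) AND ((0 IMPLIES 1) IMPLIES 0)) -> 0
  row 17 [10001]: (((NOT 1 XOR NOT 0) IMPLIES (1 AND 0)) AND ((0 IMPLIES 1) IMPLIES 1)) -> 0
  row 18 [10010]: (((NOT 1 XOR NOT 1) IMPLIES (1 AND 0)) AND ((1 IMPLIES 1) IMPLIES 0)) -> 0
  row 19 [10011]: (((NOT 1 XOR NOT 1) IMPLIES (1 AND 0)) AND ((1 IMPLIES 1) IMPLIES 1)) -> 1
  row 20 [10100]: (((NOT 1 XOR NOT 0) IMPLIES (1 AND 1)) AND ((0 IMPLIES 1) IMPLIES 0)) -> 0
  row 21 [10101]: (((NOT 1 XOR NOT 0) IMPLIES (1 AND 1)) AND ((0 IMPLIES 1) IMPLIES 1)) -> 1
  row 22 [10110]: (((NOT 1 XOR NOT 1) IMPLIES (1 AND 1)) AND ((1 IMPLIES 1) IMPLIES 0)) -> 0
  row 23 [10111]: (((NOT 1 XOR NOT 1) IMPLIES (1 AND 1)) AND ((1 IMPLIES 1) IMPLIES 1)) -> 1
  row 24 [11000]: (((NOT 1 XOR NOT 0) IMPLIES (1 AND 0)) AND ((0 IMPLIES 1) IMPLIES 0)) -> 0
  row 25 [11001]: (((NOT 1 XOR NOT 0) IMPLIES (1 AND 0)) AND ((0 IMPLIES 1) IMPLIES 1)) -> 0
  row 26 [11010]: (((NOT 1 XOR NOT 1) IMPLIES (1 AND 0)) AND ((1 IMPLIES 1) IMPLIES 0)) -> 0
  row 27 [11011]: (((NOT 1 XOR NOT 1) IMPLIES (1 AND 0)) AND ((1 IMPLIES 1) IMPLIES 1)) -> 1
  row 28 [11100]: (((NOT 1 XOR NOT 0) IMPLIES (1 AND 1)) AND ((0 IMPLIES 1) IMPLIES 0)) -> 0
  row 29 [11101]: (((NOT 1 XOR NOT 0) IMPLIES (1 AND 1)) AND ((0 IMPLIES 1) IMPLIES 1)) -> 1
  row 30 [11110]: (((NOT 1 XOR NOT 1) IMPLIES (1 AND 1)) AND ((1 IMPLIES 1) IMPLIES 0)) -> 0
  row 31 [11111]: (((NOT 1 XOR NOT 1) IMPLIES (1 AND 1)) AND ((1 IMPLIES 1) IMPLIES 1)) -> 1
Full result column, 8 rows per line (x1,x2 fixed per line; x3,x4,x5 runs 000..111 left to right):
  rows 0-7 [x1,x2=00]: 01000100  (ones: 2)
  rows 8-15 [x1,x2=01]: 01000100  (ones: 2)
  rows 16-23 [x1,x2=10]: 00010101  (ones: 3)
  rows 24-31 [x1,x2=11]: 00010101  (ones: 3)
Count of 1-rows = 2+2+3+3 = 10

10


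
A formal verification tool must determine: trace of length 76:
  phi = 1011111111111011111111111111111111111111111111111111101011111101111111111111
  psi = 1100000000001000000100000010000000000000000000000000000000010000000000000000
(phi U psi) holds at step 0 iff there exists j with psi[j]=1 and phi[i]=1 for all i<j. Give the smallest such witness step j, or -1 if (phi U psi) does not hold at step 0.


(phi U psi) at 0: need smallest j with psi[j]=1 and phi[i]=1 for all i in [0,j).
Scan from step 0:
  step 0: psi=1 and phi held for [0,0) -> witness found
Witness step = 0

0


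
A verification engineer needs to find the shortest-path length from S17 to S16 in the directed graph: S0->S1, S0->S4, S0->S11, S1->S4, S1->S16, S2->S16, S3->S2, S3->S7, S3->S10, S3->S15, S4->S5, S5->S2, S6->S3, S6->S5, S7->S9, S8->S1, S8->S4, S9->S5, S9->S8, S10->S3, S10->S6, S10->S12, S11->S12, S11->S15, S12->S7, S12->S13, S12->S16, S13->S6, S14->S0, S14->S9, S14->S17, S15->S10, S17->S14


BFS layer-by-layer from S17:
  dist 0: {S17}
  dist 1: {S14}
  dist 2: {S0, S9}
  dist 3: {S1, S4, S5, S8, S11}
  dist 4: {S2, S12, S15, S16}
  -> S16 reached at distance 4
Shortest path length = 4

4


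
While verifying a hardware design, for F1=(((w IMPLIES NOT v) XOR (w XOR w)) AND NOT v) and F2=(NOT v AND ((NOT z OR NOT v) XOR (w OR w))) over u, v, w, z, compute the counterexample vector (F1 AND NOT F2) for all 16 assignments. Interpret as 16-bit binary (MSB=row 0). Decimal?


F1 = (((w IMPLIES NOT v) XOR (w XOR w)) AND NOT v)
F2 = (NOT v AND ((NOT z OR NOT v) XOR (w OR w)))
Counterexample to F1=>F2 is where F1=1 and F2=0.
Evaluate each row (bits = u,v,w,z, MSB first):
  row 0 [0000]: F1=1 F2=1 -> F1&~F2 -> 0
  row 1 [0001]: F1=1 F2=1 -> F1&~F2 -> 0
  row 2 [0010]: F1=1 F2=0 -> F1&~F2 -> 1
  row 3 [0011]: F1=1 F2=0 -> F1&~F2 -> 1
  row 4 [0100]: F1=0 F2=0 -> F1&~F2 -> 0
  row 5 [0101]: F1=0 F2=0 -> F1&~F2 -> 0
  row 6 [0110]: F1=0 F2=0 -> F1&~F2 -> 0
  row 7 [0111]: F1=0 F2=0 -> F1&~F2 -> 0
  row 8 [1000]: F1=1 F2=1 -> F1&~F2 -> 0
  row 9 [1001]: F1=1 F2=1 -> F1&~F2 -> 0
  row 10 [1010]: F1=1 F2=0 -> F1&~F2 -> 1
  row 11 [1011]: F1=1 F2=0 -> F1&~F2 -> 1
  row 12 [1100]: F1=0 F2=0 -> F1&~F2 -> 0
  row 13 [1101]: F1=0 F2=0 -> F1&~F2 -> 0
  row 14 [1110]: F1=0 F2=0 -> F1&~F2 -> 0
  row 15 [1111]: F1=0 F2=0 -> F1&~F2 -> 0
Full result column, 4 rows per line (u,v fixed per line; w,z runs 00..11 left to right):
  rows 0-3 [u,v=00]: 0011  = hex 3
  rows 4-7 [u,v=01]: 0000  = hex 0
  rows 8-11 [u,v=10]: 0011  = hex 3
  rows 12-15 [u,v=11]: 0000  = hex 0
Counterexample vector (row 0 .. row 15) = 0011000000110000
Output column grouped in 4s = 0011 0000 0011 0000 = 0x3030
Convert to decimal digit by digit (value = value*16 + digit):
  3 -> 3
  3*16 + 0 = 48
  48*16 + 3 = 771
  771*16 + 0 = 12336
Decimal = 12336

12336


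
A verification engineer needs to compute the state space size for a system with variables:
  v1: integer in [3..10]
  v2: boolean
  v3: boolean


State space = product of domain sizes of all variables.
Domain sizes:
  v1 (integer in [3..10]): 8
  v2 (boolean): 2
  v3 (boolean): 2
Product = 8 * 2 * 2 = 32

32


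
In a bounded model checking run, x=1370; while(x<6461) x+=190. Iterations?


Step 1: x goes from 1370 toward 6461 by 190; the body runs while x<6461, so iterations = ceil((bound-start)/step)
Step 2: Distance=5091
Step 3: ceil(5091/190)=27

27


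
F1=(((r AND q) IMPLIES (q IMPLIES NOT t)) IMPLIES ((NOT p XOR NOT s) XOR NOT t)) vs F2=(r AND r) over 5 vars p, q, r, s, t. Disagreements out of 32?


F1 = (((r AND q) IMPLIES (q IMPLIES NOT t)) IMPLIES ((NOT p XOR NOT s) XOR NOT t))
F2 = (r AND r)
Evaluate both on each of 32 rows (bits = p,q,r,s,t):
  row 0 [00000]: F1=1 F2=0 (differ) -> 1
  row 1 [00001]: F1=0 F2=0 -> 0
  row 2 [00010]: F1=0 F2=0 -> 0
  row 3 [00011]: F1=1 F2=0 (differ) -> 1
  row 4 [00100]: F1=1 F2=1 -> 0
  row 5 [00101]: F1=0 F2=1 (differ) -> 1
  row 6 [00110]: F1=0 F2=1 (differ) -> 1
  row 7 [00111]: F1=1 F2=1 -> 0
  row 8 [01000]: F1=1 F2=0 (differ) -> 1
  row 9 [01001]: F1=0 F2=0 -> 0
  row 10 [01010]: F1=0 F2=0 -> 0
  row 11 [01011]: F1=1 F2=0 (differ) -> 1
  row 12 [01100]: F1=1 F2=1 -> 0
  row 13 [01101]: F1=1 F2=1 -> 0
  row 14 [01110]: F1=0 F2=1 (differ) -> 1
  row 15 [01111]: F1=1 F2=1 -> 0
  row 16 [10000]: F1=0 F2=0 -> 0
  row 17 [10001]: F1=1 F2=0 (differ) -> 1
  row 18 [10010]: F1=1 F2=0 (differ) -> 1
  row 19 [10011]: F1=0 F2=0 -> 0
  row 20 [10100]: F1=0 F2=1 (differ) -> 1
  row 21 [10101]: F1=1 F2=1 -> 0
  row 22 [10110]: F1=1 F2=1 -> 0
  row 23 [10111]: F1=0 F2=1 (differ) -> 1
  row 24 [11000]: F1=0 F2=0 -> 0
  row 25 [11001]: F1=1 F2=0 (differ) -> 1
  row 26 [11010]: F1=1 F2=0 (differ) -> 1
  row 27 [11011]: F1=0 F2=0 -> 0
  row 28 [11100]: F1=0 F2=1 (differ) -> 1
  row 29 [11101]: F1=1 F2=1 -> 0
  row 30 [11110]: F1=1 F2=1 -> 0
  row 31 [11111]: F1=1 F2=1 -> 0
Full result column, 8 rows per line (p,q fixed per line; r,s,t runs 000..111 left to right):
  rows 0-7 [p,q=00]: 10010110  (ones: 4)
  rows 8-15 [p,q=01]: 10010010  (ones: 3)
  rows 16-23 [p,q=10]: 01101001  (ones: 4)
  rows 24-31 [p,q=11]: 01101000  (ones: 3)
Disagreements = 4+3+4+3 = 14

14


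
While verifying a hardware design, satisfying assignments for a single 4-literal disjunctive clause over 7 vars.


Step 1: Total=2^7=128
Step 2: Unsat when all 4 false: 2^3=8
Step 3: Sat=128-8=120

120


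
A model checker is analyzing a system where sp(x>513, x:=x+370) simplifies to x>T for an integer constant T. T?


Formula: sp(P, x:=E) = exists old_x. (x = E[old_x/x]) AND P[old_x/x] (old_x is the value of x before the assignment; eliminate old_x by solving x = E[old_x/x] for old_x)
Step 1: Precondition P: x>513, i.e. old_x > 513
Step 2: Assignment gives x = old_x + 370, so old_x = x - 370
Step 3: Substitute into P: x - 370 > 513
Step 4: Simplify: x > 513+370 = 883

883


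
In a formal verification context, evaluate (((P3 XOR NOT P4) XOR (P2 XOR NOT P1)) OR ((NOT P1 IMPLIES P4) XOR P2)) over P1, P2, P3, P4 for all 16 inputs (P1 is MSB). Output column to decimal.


Formula: (((P3 XOR NOT P4) XOR (P2 XOR NOT P1)) OR ((NOT P1 IMPLIES P4) XOR P2)) over P1, P2, P3, P4 (16 rows)
Evaluate each row (bits = P1,P2,P3,P4, MSB first):
  row 0 [0000]: (((0 XOR NOT 0) XOR (0 XOR NOT 0)) OR ((NOT 0 IMPLIES 0) XOR 0)) -> 0
  row 1 [0001]: (((0 XOR NOT 1) XOR (0 XOR NOT 0)) OR ((NOT 0 IMPLIES 1) XOR 0)) -> 1
  row 2 [0010]: (((1 XOR NOT 0) XOR (0 XOR NOT 0)) OR ((NOT 0 IMPLIES 0) XOR 0)) -> 1
  row 3 [0011]: (((1 XOR NOT 1) XOR (0 XOR NOT 0)) OR ((NOT 0 IMPLIES 1) XOR 0)) -> 1
  row 4 [0100]: (((0 XOR NOT 0) XOR (1 XOR NOT 0)) OR ((NOT 0 IMPLIES 0) XOR 1)) -> 1
  row 5 [0101]: (((0 XOR NOT 1) XOR (1 XOR NOT 0)) OR ((NOT 0 IMPLIES 1) XOR 1)) -> 0
  row 6 [0110]: (((1 XOR NOT 0) XOR (1 XOR NOT 0)) OR ((NOT 0 IMPLIES 0) XOR 1)) -> 1
  row 7 [0111]: (((1 XOR NOT 1) XOR (1 XOR NOT 0)) OR ((NOT 0 IMPLIES 1) XOR 1)) -> 1
  row 8 [1000]: (((0 XOR NOT 0) XOR (0 XOR NOT 1)) OR ((NOT 1 IMPLIES 0) XOR 0)) -> 1
  row 9 [1001]: (((0 XOR NOT 1) XOR (0 XOR NOT 1)) OR ((NOT 1 IMPLIES 1) XOR 0)) -> 1
  row 10 [1010]: (((1 XOR NOT 0) XOR (0 XOR NOT 1)) OR ((NOT 1 IMPLIES 0) XOR 0)) -> 1
  row 11 [1011]: (((1 XOR NOT 1) XOR (0 XOR NOT 1)) OR ((NOT 1 IMPLIES 1) XOR 0)) -> 1
  row 12 [1100]: (((0 XOR NOT 0) XOR (1 XOR NOT 1)) OR ((NOT 1 IMPLIES 0) XOR 1)) -> 0
  row 13 [1101]: (((0 XOR NOT 1) XOR (1 XOR NOT 1)) OR ((NOT 1 IMPLIES 1) XOR 1)) -> 1
  row 14 [1110]: (((1 XOR NOT 0) XOR (1 XOR NOT 1)) OR ((NOT 1 IMPLIES 0) XOR 1)) -> 1
  row 15 [1111]: (((1 XOR NOT 1) XOR (1 XOR NOT 1)) OR ((NOT 1 IMPLIES 1) XOR 1)) -> 0
Full result column, 4 rows per line (P1,P2 fixed per line; P3,P4 runs 00..11 left to right):
  rows 0-3 [P1,P2=00]: 0111  = hex 7
  rows 4-7 [P1,P2=01]: 1011  = hex B
  rows 8-11 [P1,P2=10]: 1111  = hex F
  rows 12-15 [P1,P2=11]: 0110  = hex 6
Output column (row 0 .. row 15) = 0111101111110110
Output column grouped in 4s = 0111 1011 1111 0110 = 0x7BF6
Convert to decimal digit by digit (value = value*16 + digit):
  7 -> 7
  7*16 + 11 (B) = 123
  123*16 + 15 (F) = 1983
  1983*16 + 6 = 31734
Decimal = 31734

31734


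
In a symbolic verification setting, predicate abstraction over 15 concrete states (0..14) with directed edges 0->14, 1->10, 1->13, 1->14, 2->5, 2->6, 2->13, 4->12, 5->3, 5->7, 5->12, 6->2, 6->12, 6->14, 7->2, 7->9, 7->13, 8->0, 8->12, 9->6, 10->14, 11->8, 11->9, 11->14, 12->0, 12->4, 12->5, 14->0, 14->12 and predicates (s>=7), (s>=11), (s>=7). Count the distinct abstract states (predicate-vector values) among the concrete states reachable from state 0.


BFS from 0:
Concrete reachable: {0, 2, 3, 4, 5, 6, 7, 9, 12, 13, 14}
Abstract via predicates (s>=7), (s>=11), (s>=7):
  (0,0,0) <- {0, 2, 3, 4, 5, 6}
  (1,0,1) <- {7, 9}
  (1,1,1) <- {12, 13, 14}
Distinct abstract states = 3

3


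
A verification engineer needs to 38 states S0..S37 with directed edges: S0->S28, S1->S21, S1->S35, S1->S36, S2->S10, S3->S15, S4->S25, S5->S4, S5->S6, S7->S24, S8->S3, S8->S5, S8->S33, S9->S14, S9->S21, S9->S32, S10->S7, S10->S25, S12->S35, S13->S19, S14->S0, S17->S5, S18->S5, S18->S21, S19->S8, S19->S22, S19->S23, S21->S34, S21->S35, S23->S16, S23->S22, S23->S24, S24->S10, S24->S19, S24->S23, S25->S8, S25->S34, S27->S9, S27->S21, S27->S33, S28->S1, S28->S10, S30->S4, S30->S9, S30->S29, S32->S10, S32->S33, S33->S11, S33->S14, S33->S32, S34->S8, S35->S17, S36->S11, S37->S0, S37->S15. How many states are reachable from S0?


BFS from S0:
  layer 0: {S0}
  layer 1: {S28}
  layer 2: {S1, S10}
  layer 3: {S7, S21, S25, S35, S36}
  layer 4: {S8, S11, S17, S24, S34}
  layer 5: {S3, S5, S19, S23, S33}
  layer 6: {S4, S6, S14, S15, S16, S22, S32}
Reachable set: {S0, S1, S3, S4, S5, S6, S7, S8, S10, S11, S14, S15, S16, S17, S19, S21, S22, S23, S24, S25, S28, S32, S33, S34, S35, S36}
Count = 26

26


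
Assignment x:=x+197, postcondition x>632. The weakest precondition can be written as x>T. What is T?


Formula: wp(x:=E, P) = P[E/x] (substitute E for x in postcondition)
Step 1: Postcondition: x>632
Step 2: Substitute x+197 for x: x+197>632
Step 3: Solve for x: x > 632-197 = 435

435
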